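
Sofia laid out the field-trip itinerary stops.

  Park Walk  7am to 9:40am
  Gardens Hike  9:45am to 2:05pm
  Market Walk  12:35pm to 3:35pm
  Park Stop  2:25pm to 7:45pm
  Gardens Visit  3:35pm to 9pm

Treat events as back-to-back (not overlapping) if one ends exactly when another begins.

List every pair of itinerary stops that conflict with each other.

Gardens Hike & Market Walk, Gardens Visit & Park Stop, Market Walk & Park Stop

Sorted by start: Park Walk, Gardens Hike, Market Walk, Park Stop, Gardens Visit.
Gardens Hike starts after Park Walk ends; Park Walk is clear from here.
Market Walk starts before Gardens Hike ends → Gardens Hike and Market Walk overlap.
Park Stop starts after Gardens Hike ends; Gardens Hike is clear from here.
Park Stop starts before Market Walk ends → Market Walk and Park Stop overlap.
Gardens Visit starts exactly when Market Walk ends (back-to-back, no overlap).
Gardens Visit starts before Park Stop ends → Park Stop and Gardens Visit overlap.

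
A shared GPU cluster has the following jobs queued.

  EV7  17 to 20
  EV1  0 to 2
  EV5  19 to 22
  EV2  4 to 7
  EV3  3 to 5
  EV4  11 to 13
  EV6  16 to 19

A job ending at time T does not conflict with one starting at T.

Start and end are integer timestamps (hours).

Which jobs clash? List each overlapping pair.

EV2 & EV3, EV5 & EV7, EV6 & EV7

Sorted by start: EV1, EV3, EV2, EV4, EV6, EV7, EV5.
EV3 starts after EV1 ends; EV1 is clear from here.
EV2 starts before EV3 ends → EV3 and EV2 overlap.
EV4 starts after EV3 ends; EV3 is clear from here.
EV4 starts after EV2 ends; EV2 is clear from here.
EV6 starts after EV4 ends; EV4 is clear from here.
EV7 starts before EV6 ends → EV6 and EV7 overlap.
EV5 starts exactly when EV6 ends (back-to-back, no overlap).
EV5 starts before EV7 ends → EV7 and EV5 overlap.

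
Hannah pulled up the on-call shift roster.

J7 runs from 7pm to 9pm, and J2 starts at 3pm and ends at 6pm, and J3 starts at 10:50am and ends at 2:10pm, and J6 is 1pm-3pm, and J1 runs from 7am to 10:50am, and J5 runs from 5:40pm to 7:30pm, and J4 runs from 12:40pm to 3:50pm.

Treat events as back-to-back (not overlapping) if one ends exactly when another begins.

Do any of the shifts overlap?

Sorted by start: J1, J3, J4, J6, J2, J5, J7.
J3 starts exactly when J1 ends (back-to-back, no overlap), so J1 has no further overlaps.
J4 starts before J3 ends → J3 and J4 overlap.
That's a conflict, so the schedule is not conflict-free.

Yes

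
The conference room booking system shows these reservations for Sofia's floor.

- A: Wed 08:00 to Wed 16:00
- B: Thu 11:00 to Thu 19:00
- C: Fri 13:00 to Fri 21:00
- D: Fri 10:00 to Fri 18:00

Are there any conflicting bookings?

Two intervals overlap when each starts before the other ends.
Sorted by start: A, B, D, C.
B starts after A ends; A is clear from here.
D starts after B ends; B is clear from here.
C starts before D ends → D and C overlap.
That's a conflict, so the schedule is not conflict-free.

Yes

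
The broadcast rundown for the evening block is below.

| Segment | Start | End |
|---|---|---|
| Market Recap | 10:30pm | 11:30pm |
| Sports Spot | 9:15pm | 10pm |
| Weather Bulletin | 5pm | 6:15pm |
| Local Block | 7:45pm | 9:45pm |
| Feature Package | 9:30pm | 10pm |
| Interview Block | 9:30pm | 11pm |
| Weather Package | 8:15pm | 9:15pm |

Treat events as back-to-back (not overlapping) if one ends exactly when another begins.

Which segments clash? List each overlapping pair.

Sorted by start: Weather Bulletin, Local Block, Weather Package, Sports Spot, Feature Package, Interview Block, Market Recap.
Local Block starts after Weather Bulletin ends — done with Weather Bulletin.
Weather Package starts before Local Block ends → Local Block and Weather Package overlap.
Sports Spot starts before Local Block ends → Local Block and Sports Spot overlap.
Feature Package starts before Local Block ends → Local Block and Feature Package overlap.
Interview Block starts before Local Block ends → Local Block and Interview Block overlap.
Market Recap starts after Local Block ends.
Sports Spot starts exactly when Weather Package ends (back-to-back, no overlap) — done with Weather Package.
Feature Package starts before Sports Spot ends → Sports Spot and Feature Package overlap.
Interview Block starts before Sports Spot ends → Sports Spot and Interview Block overlap.
Market Recap starts after Sports Spot ends.
Interview Block starts before Feature Package ends → Feature Package and Interview Block overlap.
Market Recap starts after Feature Package ends.
Market Recap starts before Interview Block ends → Interview Block and Market Recap overlap.

Feature Package & Interview Block, Feature Package & Local Block, Feature Package & Sports Spot, Interview Block & Local Block, Interview Block & Market Recap, Interview Block & Sports Spot, Local Block & Sports Spot, Local Block & Weather Package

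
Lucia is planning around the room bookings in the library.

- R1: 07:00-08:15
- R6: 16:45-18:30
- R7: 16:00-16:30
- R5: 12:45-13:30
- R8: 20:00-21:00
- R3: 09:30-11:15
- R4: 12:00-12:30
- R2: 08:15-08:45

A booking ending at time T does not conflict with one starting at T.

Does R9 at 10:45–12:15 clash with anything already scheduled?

R1: ends 08:15 at or before R9 starts 10:45 → clear.
R2: ends 08:45 at or before R9 starts 10:45 → clear.
R3: starts 09:30 before R9 ends 12:15, and ends 11:15 after R9 starts 10:45 → overlap.
R4: starts 12:00 before R9 ends 12:15, and ends 12:30 after R9 starts 10:45 → overlap.
R5: starts 12:45 at or after R9 ends 12:15 → clear.
R7: starts 16:00 at or after R9 ends 12:15 → clear.
R6: starts 16:45 at or after R9 ends 12:15 → clear.
R8: starts 20:00 at or after R9 ends 12:15 → clear.
R9 overlaps R3, R4.

Yes — it overlaps R3, R4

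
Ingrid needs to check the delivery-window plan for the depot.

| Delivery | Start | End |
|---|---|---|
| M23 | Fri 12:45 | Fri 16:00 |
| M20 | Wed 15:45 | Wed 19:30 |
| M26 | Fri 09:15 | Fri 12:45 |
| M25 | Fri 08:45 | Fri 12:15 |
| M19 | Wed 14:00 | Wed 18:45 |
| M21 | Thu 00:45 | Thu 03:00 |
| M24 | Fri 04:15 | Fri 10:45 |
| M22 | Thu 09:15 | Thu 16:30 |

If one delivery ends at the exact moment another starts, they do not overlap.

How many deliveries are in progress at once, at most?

Sort all start/end points and keep a running count:
Wed 14:00 start M19 → 1
Wed 15:45 start M20 → 2
Wed 18:45 end M19 → 1
Wed 19:30 end M20 → 0
Thu 00:45 start M21 → 1
Thu 03:00 end M21 → 0
Thu 09:15 start M22 → 1
Thu 16:30 end M22 → 0
Fri 04:15 start M24 → 1
Fri 08:45 start M25 → 2
Fri 09:15 start M26 → 3
Fri 10:45 end M24 → 2
Fri 12:15 end M25 → 1
Fri 12:45 end M26 → 0
Fri 12:45 start M23 → 1
Fri 16:00 end M23 → 0
Peak is 3, at Fri 09:15 (M24, M25, M26).

3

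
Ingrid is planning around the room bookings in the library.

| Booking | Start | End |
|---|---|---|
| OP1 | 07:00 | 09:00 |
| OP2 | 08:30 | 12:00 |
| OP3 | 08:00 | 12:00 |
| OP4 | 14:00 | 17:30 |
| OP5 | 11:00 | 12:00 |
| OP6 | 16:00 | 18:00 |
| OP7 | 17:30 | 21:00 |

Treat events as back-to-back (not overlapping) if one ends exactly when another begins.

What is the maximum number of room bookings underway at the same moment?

Sort all start/end points and keep a running count:
07:00 start OP1 → 1
08:00 start OP3 → 2
08:30 start OP2 → 3
09:00 end OP1 → 2
11:00 start OP5 → 3
12:00 end OP2 → 2
12:00 end OP3 → 1
12:00 end OP5 → 0
14:00 start OP4 → 1
16:00 start OP6 → 2
17:30 end OP4 → 1
17:30 start OP7 → 2
18:00 end OP6 → 1
21:00 end OP7 → 0
Peak is 3, at 08:30 (OP1, OP2, OP3).

3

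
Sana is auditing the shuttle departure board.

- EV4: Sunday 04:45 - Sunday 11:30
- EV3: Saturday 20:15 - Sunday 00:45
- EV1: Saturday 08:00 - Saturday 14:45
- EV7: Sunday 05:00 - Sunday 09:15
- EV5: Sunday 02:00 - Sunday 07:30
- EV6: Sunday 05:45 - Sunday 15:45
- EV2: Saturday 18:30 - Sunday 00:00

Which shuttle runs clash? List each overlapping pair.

EV2 & EV3, EV4 & EV5, EV4 & EV6, EV4 & EV7, EV5 & EV6, EV5 & EV7, EV6 & EV7

Sorted by start: EV1, EV2, EV3, EV5, EV4, EV7, EV6.
EV2 starts after EV1 ends; EV1 is clear from here.
EV3 starts before EV2 ends → EV2 and EV3 overlap.
EV5 starts after EV2 ends; EV2 is clear from here.
EV5 starts after EV3 ends; EV3 is clear from here.
EV4 starts before EV5 ends → EV5 and EV4 overlap.
EV7 starts before EV5 ends → EV5 and EV7 overlap.
EV6 starts before EV5 ends → EV5 and EV6 overlap.
EV7 starts before EV4 ends → EV4 and EV7 overlap.
EV6 starts before EV4 ends → EV4 and EV6 overlap.
EV6 starts before EV7 ends → EV7 and EV6 overlap.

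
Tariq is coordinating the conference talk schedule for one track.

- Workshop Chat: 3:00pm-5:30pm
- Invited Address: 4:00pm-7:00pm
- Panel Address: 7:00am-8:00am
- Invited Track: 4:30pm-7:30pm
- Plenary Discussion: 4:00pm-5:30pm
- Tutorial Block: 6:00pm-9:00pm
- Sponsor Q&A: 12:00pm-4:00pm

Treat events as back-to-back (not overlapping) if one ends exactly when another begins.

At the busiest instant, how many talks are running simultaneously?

Sort all start/end points and keep a running count:
7:00am start Panel Address → 1
8:00am end Panel Address → 0
12:00pm start Sponsor Q&A → 1
3:00pm start Workshop Chat → 2
4:00pm end Sponsor Q&A → 1
4:00pm start Invited Address → 2
4:00pm start Plenary Discussion → 3
4:30pm start Invited Track → 4
5:30pm end Plenary Discussion → 3
5:30pm end Workshop Chat → 2
6:00pm start Tutorial Block → 3
7:00pm end Invited Address → 2
7:30pm end Invited Track → 1
9:00pm end Tutorial Block → 0
Peak is 4, at 4:30pm (Invited Address, Invited Track, Plenary Discussion, Workshop Chat).

4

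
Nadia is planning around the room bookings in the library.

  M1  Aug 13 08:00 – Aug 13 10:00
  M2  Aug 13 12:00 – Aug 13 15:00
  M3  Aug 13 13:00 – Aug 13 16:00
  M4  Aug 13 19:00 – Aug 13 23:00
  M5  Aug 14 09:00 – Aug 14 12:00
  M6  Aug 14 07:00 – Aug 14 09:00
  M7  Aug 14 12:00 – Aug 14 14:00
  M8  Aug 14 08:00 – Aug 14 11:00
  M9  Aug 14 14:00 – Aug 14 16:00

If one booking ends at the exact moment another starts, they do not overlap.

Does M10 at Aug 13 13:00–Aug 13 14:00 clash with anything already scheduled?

Yes — it overlaps M2, M3

M1: ends Aug 13 10:00 at or before M10 starts Aug 13 13:00 → clear.
M2: starts Aug 13 12:00 before M10 ends Aug 13 14:00, and ends Aug 13 15:00 after M10 starts Aug 13 13:00 → overlap.
M3: starts Aug 13 13:00 before M10 ends Aug 13 14:00, and ends Aug 13 16:00 after M10 starts Aug 13 13:00 → overlap.
M4: starts Aug 13 19:00 at or after M10 ends Aug 13 14:00 → clear.
M6: starts Aug 14 07:00 at or after M10 ends Aug 13 14:00 → clear.
M8: starts Aug 14 08:00 at or after M10 ends Aug 13 14:00 → clear.
M5: starts Aug 14 09:00 at or after M10 ends Aug 13 14:00 → clear.
M7: starts Aug 14 12:00 at or after M10 ends Aug 13 14:00 → clear.
M9: starts Aug 14 14:00 at or after M10 ends Aug 13 14:00 → clear.
M10 overlaps M2, M3.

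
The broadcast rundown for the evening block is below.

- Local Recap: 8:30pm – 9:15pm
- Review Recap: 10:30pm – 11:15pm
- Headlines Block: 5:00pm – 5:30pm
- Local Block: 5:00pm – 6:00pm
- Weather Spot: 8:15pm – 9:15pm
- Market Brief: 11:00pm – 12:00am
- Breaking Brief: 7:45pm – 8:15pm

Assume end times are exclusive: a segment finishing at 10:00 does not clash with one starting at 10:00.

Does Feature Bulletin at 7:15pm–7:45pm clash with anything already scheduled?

No — it doesn't clash with anything

Local Block: ends 6:00pm at or before Feature Bulletin starts 7:15pm → clear.
Headlines Block: ends 5:30pm at or before Feature Bulletin starts 7:15pm → clear.
Breaking Brief: starts 7:45pm at or after Feature Bulletin ends 7:45pm → clear.
Weather Spot: starts 8:15pm at or after Feature Bulletin ends 7:45pm → clear.
Local Recap: starts 8:30pm at or after Feature Bulletin ends 7:45pm → clear.
Review Recap: starts 10:30pm at or after Feature Bulletin ends 7:45pm → clear.
Market Brief: starts 11:00pm at or after Feature Bulletin ends 7:45pm → clear.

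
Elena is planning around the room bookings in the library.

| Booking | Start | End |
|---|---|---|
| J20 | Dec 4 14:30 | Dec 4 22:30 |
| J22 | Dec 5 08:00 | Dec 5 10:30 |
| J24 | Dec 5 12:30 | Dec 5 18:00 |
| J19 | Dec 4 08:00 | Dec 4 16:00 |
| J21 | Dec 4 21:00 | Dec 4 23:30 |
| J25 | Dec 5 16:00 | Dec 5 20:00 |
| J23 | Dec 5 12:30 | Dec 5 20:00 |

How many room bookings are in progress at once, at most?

3

Sweep the timeline, counting +1 at each start and −1 at each end (ends before starts at a tie):
Dec 4 08:00 start J19 → 1
Dec 4 14:30 start J20 → 2
Dec 4 16:00 end J19 → 1
Dec 4 21:00 start J21 → 2
Dec 4 22:30 end J20 → 1
Dec 4 23:30 end J21 → 0
Dec 5 08:00 start J22 → 1
Dec 5 10:30 end J22 → 0
Dec 5 12:30 start J23 → 1
Dec 5 12:30 start J24 → 2
Dec 5 16:00 start J25 → 3
Dec 5 18:00 end J24 → 2
Dec 5 20:00 end J23 → 1
Dec 5 20:00 end J25 → 0
Peak is 3, at Dec 5 16:00 (J23, J24, J25).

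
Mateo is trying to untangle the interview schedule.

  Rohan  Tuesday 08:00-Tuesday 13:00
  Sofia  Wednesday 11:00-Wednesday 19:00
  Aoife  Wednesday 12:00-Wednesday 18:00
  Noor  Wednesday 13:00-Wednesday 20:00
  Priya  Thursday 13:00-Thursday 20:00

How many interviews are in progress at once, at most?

3

Sweep the timeline, counting +1 at each start and −1 at each end (ends before starts at a tie):
Tuesday 08:00 start Rohan → 1
Tuesday 13:00 end Rohan → 0
Wednesday 11:00 start Sofia → 1
Wednesday 12:00 start Aoife → 2
Wednesday 13:00 start Noor → 3
Wednesday 18:00 end Aoife → 2
Wednesday 19:00 end Sofia → 1
Wednesday 20:00 end Noor → 0
Thursday 13:00 start Priya → 1
Thursday 20:00 end Priya → 0
Peak is 3, at Wednesday 13:00 (Aoife, Noor, Sofia).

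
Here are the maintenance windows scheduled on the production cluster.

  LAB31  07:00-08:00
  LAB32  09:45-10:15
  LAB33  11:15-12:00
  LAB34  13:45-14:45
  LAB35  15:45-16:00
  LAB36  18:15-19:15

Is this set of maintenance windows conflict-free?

Sorted by start: LAB31, LAB32, LAB33, LAB34, LAB35, LAB36.
LAB32 starts after LAB31 ends, so LAB31 has no further overlaps.
LAB33 starts after LAB32 ends, so LAB32 has no further overlaps.
LAB34 starts after LAB33 ends, so LAB33 has no further overlaps.
LAB35 starts after LAB34 ends, so LAB34 has no further overlaps.
LAB36 starts after LAB35 ends.
Every pair is clear; the schedule has no overlaps.

Yes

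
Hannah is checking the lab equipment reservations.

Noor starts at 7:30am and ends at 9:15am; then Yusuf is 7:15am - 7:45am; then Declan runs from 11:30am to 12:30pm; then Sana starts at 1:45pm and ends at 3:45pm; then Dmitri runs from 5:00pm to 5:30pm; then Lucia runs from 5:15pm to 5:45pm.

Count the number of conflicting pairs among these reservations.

Sorted by start: Yusuf, Noor, Declan, Sana, Dmitri, Lucia.
Noor starts before Yusuf ends → Yusuf and Noor overlap.
Declan starts after Yusuf ends — done with Yusuf.
Declan starts after Noor ends — done with Noor.
Sana starts after Declan ends — done with Declan.
Dmitri starts after Sana ends — done with Sana.
Lucia starts before Dmitri ends → Dmitri and Lucia overlap.
Overlapping pairs: Dmitri & Lucia, Noor & Yusuf — 2 in total.

2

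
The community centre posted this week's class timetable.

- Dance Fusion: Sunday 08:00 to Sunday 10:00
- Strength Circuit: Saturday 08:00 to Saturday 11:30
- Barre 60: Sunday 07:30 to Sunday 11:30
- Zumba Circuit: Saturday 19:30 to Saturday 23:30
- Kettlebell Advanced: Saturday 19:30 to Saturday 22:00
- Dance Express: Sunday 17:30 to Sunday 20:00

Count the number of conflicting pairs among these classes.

Sorted by start: Strength Circuit, Zumba Circuit, Kettlebell Advanced, Barre 60, Dance Fusion, Dance Express.
Zumba Circuit starts after Strength Circuit ends, so Strength Circuit has no further overlaps.
Kettlebell Advanced starts before Zumba Circuit ends → Zumba Circuit and Kettlebell Advanced overlap.
Barre 60 starts after Zumba Circuit ends, so Zumba Circuit has no further overlaps.
Barre 60 starts after Kettlebell Advanced ends, so Kettlebell Advanced has no further overlaps.
Dance Fusion starts before Barre 60 ends → Barre 60 and Dance Fusion overlap.
Dance Express starts after Barre 60 ends.
Dance Express starts after Dance Fusion ends.
Overlapping pairs: Barre 60 & Dance Fusion, Kettlebell Advanced & Zumba Circuit — 2 in total.

2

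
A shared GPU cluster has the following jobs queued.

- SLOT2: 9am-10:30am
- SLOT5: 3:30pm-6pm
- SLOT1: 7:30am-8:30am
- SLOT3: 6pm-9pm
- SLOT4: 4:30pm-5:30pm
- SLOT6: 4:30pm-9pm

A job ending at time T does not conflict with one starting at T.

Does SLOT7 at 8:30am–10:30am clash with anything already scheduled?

Yes — it overlaps SLOT2

SLOT1: ends 8:30am at or before SLOT7 starts 8:30am → clear.
SLOT2: starts 9am before SLOT7 ends 10:30am, and ends 10:30am after SLOT7 starts 8:30am → overlap.
SLOT5: starts 3:30pm at or after SLOT7 ends 10:30am → clear.
SLOT4: starts 4:30pm at or after SLOT7 ends 10:30am → clear.
SLOT6: starts 4:30pm at or after SLOT7 ends 10:30am → clear.
SLOT3: starts 6pm at or after SLOT7 ends 10:30am → clear.
SLOT7 overlaps SLOT2.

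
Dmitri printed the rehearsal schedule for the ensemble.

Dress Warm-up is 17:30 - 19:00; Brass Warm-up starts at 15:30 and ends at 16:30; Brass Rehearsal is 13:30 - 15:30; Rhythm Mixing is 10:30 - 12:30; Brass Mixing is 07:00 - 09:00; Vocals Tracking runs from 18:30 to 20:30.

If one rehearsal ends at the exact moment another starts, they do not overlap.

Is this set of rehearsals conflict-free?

Sorted by start: Brass Mixing, Rhythm Mixing, Brass Rehearsal, Brass Warm-up, Dress Warm-up, Vocals Tracking.
Rhythm Mixing starts after Brass Mixing ends — done with Brass Mixing.
Brass Rehearsal starts after Rhythm Mixing ends — done with Rhythm Mixing.
Brass Warm-up starts exactly when Brass Rehearsal ends (back-to-back, no overlap) — done with Brass Rehearsal.
Dress Warm-up starts after Brass Warm-up ends — done with Brass Warm-up.
Vocals Tracking starts before Dress Warm-up ends → Dress Warm-up and Vocals Tracking overlap.
That's a conflict, so the schedule is not conflict-free.

No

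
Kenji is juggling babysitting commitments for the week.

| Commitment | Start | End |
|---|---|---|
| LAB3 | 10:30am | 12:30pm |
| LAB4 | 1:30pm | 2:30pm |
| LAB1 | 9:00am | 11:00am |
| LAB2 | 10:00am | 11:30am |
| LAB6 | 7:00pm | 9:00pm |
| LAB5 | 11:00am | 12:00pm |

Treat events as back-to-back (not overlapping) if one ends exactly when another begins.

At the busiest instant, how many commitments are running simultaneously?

3

Sweep the timeline, counting +1 at each start and −1 at each end (ends before starts at a tie):
9:00am start LAB1 → 1
10:00am start LAB2 → 2
10:30am start LAB3 → 3
11:00am end LAB1 → 2
11:00am start LAB5 → 3
11:30am end LAB2 → 2
12:00pm end LAB5 → 1
12:30pm end LAB3 → 0
1:30pm start LAB4 → 1
2:30pm end LAB4 → 0
7:00pm start LAB6 → 1
9:00pm end LAB6 → 0
Peak is 3, at 10:30am (LAB1, LAB2, LAB3).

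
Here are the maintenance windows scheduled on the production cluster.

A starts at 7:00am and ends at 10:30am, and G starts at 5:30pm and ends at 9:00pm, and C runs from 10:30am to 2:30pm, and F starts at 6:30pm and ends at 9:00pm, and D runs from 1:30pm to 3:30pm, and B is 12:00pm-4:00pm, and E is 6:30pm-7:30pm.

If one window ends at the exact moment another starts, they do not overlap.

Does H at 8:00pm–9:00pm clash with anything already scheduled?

A: ends 10:30am at or before H starts 8:00pm → clear.
C: ends 2:30pm at or before H starts 8:00pm → clear.
B: ends 4:00pm at or before H starts 8:00pm → clear.
D: ends 3:30pm at or before H starts 8:00pm → clear.
G: starts 5:30pm before H ends 9:00pm, and ends 9:00pm after H starts 8:00pm → overlap.
E: ends 7:30pm at or before H starts 8:00pm → clear.
F: starts 6:30pm before H ends 9:00pm, and ends 9:00pm after H starts 8:00pm → overlap.
H overlaps F, G.

Yes — it overlaps F, G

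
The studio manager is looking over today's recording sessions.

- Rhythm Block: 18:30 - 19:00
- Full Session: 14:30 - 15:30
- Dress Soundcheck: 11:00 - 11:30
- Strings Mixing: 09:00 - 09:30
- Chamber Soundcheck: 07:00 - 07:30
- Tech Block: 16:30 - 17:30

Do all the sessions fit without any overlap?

Yes

Sorted by start: Chamber Soundcheck, Strings Mixing, Dress Soundcheck, Full Session, Tech Block, Rhythm Block.
Strings Mixing starts after Chamber Soundcheck ends, so nothing later overlaps Chamber Soundcheck either.
Dress Soundcheck starts after Strings Mixing ends, so nothing later overlaps Strings Mixing either.
Full Session starts after Dress Soundcheck ends, so nothing later overlaps Dress Soundcheck either.
Tech Block starts after Full Session ends, so nothing later overlaps Full Session either.
Rhythm Block starts after Tech Block ends.
Every pair is clear; the schedule has no overlaps.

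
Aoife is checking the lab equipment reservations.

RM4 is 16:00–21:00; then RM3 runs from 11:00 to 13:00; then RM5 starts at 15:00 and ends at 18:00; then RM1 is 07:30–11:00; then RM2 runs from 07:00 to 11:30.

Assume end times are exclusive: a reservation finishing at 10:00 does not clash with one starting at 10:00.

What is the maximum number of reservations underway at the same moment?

Sweep the timeline, counting +1 at each start and −1 at each end (ends before starts at a tie):
07:00 start RM2 → 1
07:30 start RM1 → 2
11:00 end RM1 → 1
11:00 start RM3 → 2
11:30 end RM2 → 1
13:00 end RM3 → 0
15:00 start RM5 → 1
16:00 start RM4 → 2
18:00 end RM5 → 1
21:00 end RM4 → 0
Peak is 2, at 07:30 (RM1, RM2).

2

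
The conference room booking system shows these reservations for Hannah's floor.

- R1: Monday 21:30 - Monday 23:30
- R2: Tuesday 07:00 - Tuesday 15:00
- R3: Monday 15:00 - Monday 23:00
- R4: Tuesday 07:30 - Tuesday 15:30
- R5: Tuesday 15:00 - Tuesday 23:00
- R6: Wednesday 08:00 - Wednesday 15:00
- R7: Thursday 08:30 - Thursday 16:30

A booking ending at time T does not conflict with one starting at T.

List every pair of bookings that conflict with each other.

Check each pair: they overlap iff neither finishes before the other starts.
Sorted by start: R3, R1, R2, R4, R5, R6, R7.
R1 starts before R3 ends → R3 and R1 overlap.
R2 starts after R3 ends; R3 is clear from here.
R2 starts after R1 ends; R1 is clear from here.
R4 starts before R2 ends → R2 and R4 overlap.
R5 starts exactly when R2 ends (back-to-back, no overlap); R2 is clear from here.
R5 starts before R4 ends → R4 and R5 overlap.
R6 starts after R4 ends; R4 is clear from here.
R6 starts after R5 ends; R5 is clear from here.
R7 starts after R6 ends.

R1 & R3, R2 & R4, R4 & R5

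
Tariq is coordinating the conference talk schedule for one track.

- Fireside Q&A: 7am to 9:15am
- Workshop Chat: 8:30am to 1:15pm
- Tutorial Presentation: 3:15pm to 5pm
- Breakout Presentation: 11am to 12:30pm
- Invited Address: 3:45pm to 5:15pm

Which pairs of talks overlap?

Sorted by start: Fireside Q&A, Workshop Chat, Breakout Presentation, Tutorial Presentation, Invited Address.
Workshop Chat starts before Fireside Q&A ends → Fireside Q&A and Workshop Chat overlap.
Breakout Presentation starts after Fireside Q&A ends — done with Fireside Q&A.
Breakout Presentation starts before Workshop Chat ends → Workshop Chat and Breakout Presentation overlap.
Tutorial Presentation starts after Workshop Chat ends — done with Workshop Chat.
Tutorial Presentation starts after Breakout Presentation ends — done with Breakout Presentation.
Invited Address starts before Tutorial Presentation ends → Tutorial Presentation and Invited Address overlap.

Breakout Presentation & Workshop Chat, Fireside Q&A & Workshop Chat, Invited Address & Tutorial Presentation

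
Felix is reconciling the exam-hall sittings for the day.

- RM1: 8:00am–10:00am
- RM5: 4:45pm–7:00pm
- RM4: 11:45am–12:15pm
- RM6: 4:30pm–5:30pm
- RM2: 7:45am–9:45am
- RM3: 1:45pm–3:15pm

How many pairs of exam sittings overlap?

Two intervals overlap when each starts before the other ends.
Sorted by start: RM2, RM1, RM4, RM3, RM6, RM5.
RM1 starts before RM2 ends → RM2 and RM1 overlap.
RM4 starts after RM2 ends, so nothing later overlaps RM2 either.
RM4 starts after RM1 ends, so nothing later overlaps RM1 either.
RM3 starts after RM4 ends, so nothing later overlaps RM4 either.
RM6 starts after RM3 ends, so nothing later overlaps RM3 either.
RM5 starts before RM6 ends → RM6 and RM5 overlap.
Overlapping pairs: RM1 & RM2, RM5 & RM6 — 2 in total.

2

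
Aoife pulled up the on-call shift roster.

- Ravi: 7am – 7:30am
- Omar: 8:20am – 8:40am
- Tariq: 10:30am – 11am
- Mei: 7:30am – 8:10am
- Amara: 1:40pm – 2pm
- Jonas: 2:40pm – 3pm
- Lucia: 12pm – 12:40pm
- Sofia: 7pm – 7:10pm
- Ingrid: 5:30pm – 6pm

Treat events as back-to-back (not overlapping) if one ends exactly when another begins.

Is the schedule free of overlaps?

Sorted by start: Ravi, Mei, Omar, Tariq, Lucia, Amara, Jonas, Ingrid, Sofia.
Mei starts exactly when Ravi ends (back-to-back, no overlap) — done with Ravi.
Omar starts after Mei ends — done with Mei.
Tariq starts after Omar ends — done with Omar.
Lucia starts after Tariq ends — done with Tariq.
Amara starts after Lucia ends — done with Lucia.
Jonas starts after Amara ends — done with Amara.
Ingrid starts after Jonas ends — done with Jonas.
Sofia starts after Ingrid ends.
Every pair is clear; the schedule has no overlaps.

Yes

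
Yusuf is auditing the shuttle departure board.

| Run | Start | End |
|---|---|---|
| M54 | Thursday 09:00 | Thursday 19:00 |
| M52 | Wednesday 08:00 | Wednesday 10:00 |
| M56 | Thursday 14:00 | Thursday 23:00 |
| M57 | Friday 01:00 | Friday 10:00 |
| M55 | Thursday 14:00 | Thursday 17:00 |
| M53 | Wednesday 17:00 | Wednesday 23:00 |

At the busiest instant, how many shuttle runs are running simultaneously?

Sort all start/end points and keep a running count:
Wednesday 08:00 start M52 → 1
Wednesday 10:00 end M52 → 0
Wednesday 17:00 start M53 → 1
Wednesday 23:00 end M53 → 0
Thursday 09:00 start M54 → 1
Thursday 14:00 start M55 → 2
Thursday 14:00 start M56 → 3
Thursday 17:00 end M55 → 2
Thursday 19:00 end M54 → 1
Thursday 23:00 end M56 → 0
Friday 01:00 start M57 → 1
Friday 10:00 end M57 → 0
Peak is 3, at Thursday 14:00 (M54, M55, M56).

3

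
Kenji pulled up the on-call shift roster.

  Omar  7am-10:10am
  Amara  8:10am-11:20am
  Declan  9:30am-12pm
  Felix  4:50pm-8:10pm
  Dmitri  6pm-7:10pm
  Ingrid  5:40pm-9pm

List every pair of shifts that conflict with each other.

Sorted by start: Omar, Amara, Declan, Felix, Ingrid, Dmitri.
Amara starts before Omar ends → Omar and Amara overlap.
Declan starts before Omar ends → Omar and Declan overlap.
Felix starts after Omar ends — done with Omar.
Declan starts before Amara ends → Amara and Declan overlap.
Felix starts after Amara ends — done with Amara.
Felix starts after Declan ends — done with Declan.
Ingrid starts before Felix ends → Felix and Ingrid overlap.
Dmitri starts before Felix ends → Felix and Dmitri overlap.
Dmitri starts before Ingrid ends → Ingrid and Dmitri overlap.

Amara & Declan, Amara & Omar, Declan & Omar, Dmitri & Felix, Dmitri & Ingrid, Felix & Ingrid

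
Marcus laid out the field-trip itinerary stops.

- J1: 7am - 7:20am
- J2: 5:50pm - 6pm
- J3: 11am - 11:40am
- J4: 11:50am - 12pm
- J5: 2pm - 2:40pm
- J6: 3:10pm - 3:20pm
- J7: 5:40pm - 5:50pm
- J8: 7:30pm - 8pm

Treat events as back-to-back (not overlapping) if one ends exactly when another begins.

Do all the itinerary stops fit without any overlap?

Sorted by start: J1, J3, J4, J5, J6, J7, J2, J8.
J3 starts after J1 ends; J1 is clear from here.
J4 starts after J3 ends; J3 is clear from here.
J5 starts after J4 ends; J4 is clear from here.
J6 starts after J5 ends; J5 is clear from here.
J7 starts after J6 ends; J6 is clear from here.
J2 starts exactly when J7 ends (back-to-back, no overlap); J7 is clear from here.
J8 starts after J2 ends.
Every pair is clear; the schedule has no overlaps.

Yes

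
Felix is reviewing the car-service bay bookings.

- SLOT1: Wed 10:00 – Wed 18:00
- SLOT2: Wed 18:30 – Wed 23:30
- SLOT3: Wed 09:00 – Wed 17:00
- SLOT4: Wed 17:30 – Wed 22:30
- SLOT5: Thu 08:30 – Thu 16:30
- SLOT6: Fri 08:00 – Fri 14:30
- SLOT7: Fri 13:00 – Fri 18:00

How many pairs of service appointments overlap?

4

Sorted by start: SLOT3, SLOT1, SLOT4, SLOT2, SLOT5, SLOT6, SLOT7.
SLOT1 starts before SLOT3 ends → SLOT3 and SLOT1 overlap.
SLOT4 starts after SLOT3 ends, so nothing later overlaps SLOT3 either.
SLOT4 starts before SLOT1 ends → SLOT1 and SLOT4 overlap.
SLOT2 starts after SLOT1 ends, so nothing later overlaps SLOT1 either.
SLOT2 starts before SLOT4 ends → SLOT4 and SLOT2 overlap.
SLOT5 starts after SLOT4 ends, so nothing later overlaps SLOT4 either.
SLOT5 starts after SLOT2 ends, so nothing later overlaps SLOT2 either.
SLOT6 starts after SLOT5 ends, so nothing later overlaps SLOT5 either.
SLOT7 starts before SLOT6 ends → SLOT6 and SLOT7 overlap.
Overlapping pairs: SLOT1 & SLOT3, SLOT1 & SLOT4, SLOT2 & SLOT4, SLOT6 & SLOT7 — 4 in total.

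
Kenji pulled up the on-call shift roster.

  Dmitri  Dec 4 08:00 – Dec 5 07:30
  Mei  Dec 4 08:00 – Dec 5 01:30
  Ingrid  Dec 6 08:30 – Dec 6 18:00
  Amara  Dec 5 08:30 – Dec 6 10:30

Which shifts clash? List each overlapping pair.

Amara & Ingrid, Dmitri & Mei

Sorted by start: Dmitri, Mei, Amara, Ingrid.
Mei starts before Dmitri ends → Dmitri and Mei overlap.
Amara starts after Dmitri ends, so Dmitri has no further overlaps.
Amara starts after Mei ends, so Mei has no further overlaps.
Ingrid starts before Amara ends → Amara and Ingrid overlap.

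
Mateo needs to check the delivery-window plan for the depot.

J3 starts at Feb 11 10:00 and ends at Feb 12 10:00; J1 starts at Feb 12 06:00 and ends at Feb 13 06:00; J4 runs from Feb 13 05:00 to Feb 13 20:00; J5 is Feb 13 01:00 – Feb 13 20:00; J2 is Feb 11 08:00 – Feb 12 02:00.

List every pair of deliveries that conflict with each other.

Sorted by start: J2, J3, J1, J5, J4.
J3 starts before J2 ends → J2 and J3 overlap.
J1 starts after J2 ends — done with J2.
J1 starts before J3 ends → J3 and J1 overlap.
J5 starts after J3 ends — done with J3.
J5 starts before J1 ends → J1 and J5 overlap.
J4 starts before J1 ends → J1 and J4 overlap.
J4 starts before J5 ends → J5 and J4 overlap.

J1 & J3, J1 & J4, J1 & J5, J2 & J3, J4 & J5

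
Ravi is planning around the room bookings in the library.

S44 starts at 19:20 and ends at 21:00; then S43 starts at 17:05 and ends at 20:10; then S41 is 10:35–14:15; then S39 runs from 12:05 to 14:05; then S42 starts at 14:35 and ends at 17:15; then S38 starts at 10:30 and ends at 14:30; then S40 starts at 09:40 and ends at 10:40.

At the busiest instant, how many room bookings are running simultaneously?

3

Walk through starts and ends in time order (an end at T is processed before a start at T):
09:40 start S40 → 1
10:30 start S38 → 2
10:35 start S41 → 3
10:40 end S40 → 2
12:05 start S39 → 3
14:05 end S39 → 2
14:15 end S41 → 1
14:30 end S38 → 0
14:35 start S42 → 1
17:05 start S43 → 2
17:15 end S42 → 1
19:20 start S44 → 2
20:10 end S43 → 1
21:00 end S44 → 0
Peak is 3, at 10:35 (S38, S40, S41).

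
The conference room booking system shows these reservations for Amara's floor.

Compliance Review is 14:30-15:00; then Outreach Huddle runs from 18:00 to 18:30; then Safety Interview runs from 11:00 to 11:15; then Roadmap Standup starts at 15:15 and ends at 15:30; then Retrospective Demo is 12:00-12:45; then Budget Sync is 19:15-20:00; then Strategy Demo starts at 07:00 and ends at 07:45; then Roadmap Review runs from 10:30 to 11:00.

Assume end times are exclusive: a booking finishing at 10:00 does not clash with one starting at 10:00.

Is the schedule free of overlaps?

Yes

Sorted by start: Strategy Demo, Roadmap Review, Safety Interview, Retrospective Demo, Compliance Review, Roadmap Standup, Outreach Huddle, Budget Sync.
Roadmap Review starts after Strategy Demo ends; Strategy Demo is clear from here.
Safety Interview starts exactly when Roadmap Review ends (back-to-back, no overlap); Roadmap Review is clear from here.
Retrospective Demo starts after Safety Interview ends; Safety Interview is clear from here.
Compliance Review starts after Retrospective Demo ends; Retrospective Demo is clear from here.
Roadmap Standup starts after Compliance Review ends; Compliance Review is clear from here.
Outreach Huddle starts after Roadmap Standup ends; Roadmap Standup is clear from here.
Budget Sync starts after Outreach Huddle ends.
Every pair is clear; the schedule has no overlaps.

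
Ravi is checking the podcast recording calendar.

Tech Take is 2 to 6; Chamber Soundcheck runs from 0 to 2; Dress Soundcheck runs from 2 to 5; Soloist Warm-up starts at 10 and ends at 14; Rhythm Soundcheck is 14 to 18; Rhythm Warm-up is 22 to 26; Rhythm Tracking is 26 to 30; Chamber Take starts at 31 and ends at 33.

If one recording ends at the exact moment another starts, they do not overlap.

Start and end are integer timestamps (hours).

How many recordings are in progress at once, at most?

2

Walk through starts and ends in time order (an end at T is processed before a start at T):
0 start Chamber Soundcheck → 1
2 end Chamber Soundcheck → 0
2 start Dress Soundcheck → 1
2 start Tech Take → 2
5 end Dress Soundcheck → 1
6 end Tech Take → 0
10 start Soloist Warm-up → 1
14 end Soloist Warm-up → 0
14 start Rhythm Soundcheck → 1
18 end Rhythm Soundcheck → 0
22 start Rhythm Warm-up → 1
26 end Rhythm Warm-up → 0
26 start Rhythm Tracking → 1
30 end Rhythm Tracking → 0
31 start Chamber Take → 1
33 end Chamber Take → 0
Peak is 2, at 2 (Dress Soundcheck, Tech Take).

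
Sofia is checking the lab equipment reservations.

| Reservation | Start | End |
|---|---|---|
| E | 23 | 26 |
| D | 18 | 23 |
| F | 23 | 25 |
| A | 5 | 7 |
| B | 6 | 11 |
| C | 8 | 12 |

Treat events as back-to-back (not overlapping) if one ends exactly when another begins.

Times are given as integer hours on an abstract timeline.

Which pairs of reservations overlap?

Sorted by start: A, B, C, D, E, F.
B starts before A ends → A and B overlap.
C starts after A ends — done with A.
C starts before B ends → B and C overlap.
D starts after B ends — done with B.
D starts after C ends — done with C.
E starts exactly when D ends (back-to-back, no overlap) — done with D.
F starts before E ends → E and F overlap.

A & B, B & C, E & F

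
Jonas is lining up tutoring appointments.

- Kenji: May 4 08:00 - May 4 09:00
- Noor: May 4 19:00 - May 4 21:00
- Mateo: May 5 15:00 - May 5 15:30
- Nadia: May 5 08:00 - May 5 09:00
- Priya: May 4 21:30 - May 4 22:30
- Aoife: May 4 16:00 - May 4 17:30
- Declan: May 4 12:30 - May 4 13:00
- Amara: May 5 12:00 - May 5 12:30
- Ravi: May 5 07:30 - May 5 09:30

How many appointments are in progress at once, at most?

2

Sort all start/end points and keep a running count:
May 4 08:00 start Kenji → 1
May 4 09:00 end Kenji → 0
May 4 12:30 start Declan → 1
May 4 13:00 end Declan → 0
May 4 16:00 start Aoife → 1
May 4 17:30 end Aoife → 0
May 4 19:00 start Noor → 1
May 4 21:00 end Noor → 0
May 4 21:30 start Priya → 1
May 4 22:30 end Priya → 0
May 5 07:30 start Ravi → 1
May 5 08:00 start Nadia → 2
May 5 09:00 end Nadia → 1
May 5 09:30 end Ravi → 0
May 5 12:00 start Amara → 1
May 5 12:30 end Amara → 0
May 5 15:00 start Mateo → 1
May 5 15:30 end Mateo → 0
Peak is 2, at May 5 08:00 (Nadia, Ravi).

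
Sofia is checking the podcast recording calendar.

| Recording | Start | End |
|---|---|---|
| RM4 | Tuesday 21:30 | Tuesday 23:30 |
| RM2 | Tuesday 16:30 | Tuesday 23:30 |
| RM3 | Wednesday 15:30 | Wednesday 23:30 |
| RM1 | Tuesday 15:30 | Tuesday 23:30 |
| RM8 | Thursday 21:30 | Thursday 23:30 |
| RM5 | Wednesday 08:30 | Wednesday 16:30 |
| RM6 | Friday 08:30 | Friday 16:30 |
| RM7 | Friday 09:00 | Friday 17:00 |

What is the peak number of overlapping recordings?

3

Sweep the timeline, counting +1 at each start and −1 at each end (ends before starts at a tie):
Tuesday 15:30 start RM1 → 1
Tuesday 16:30 start RM2 → 2
Tuesday 21:30 start RM4 → 3
Tuesday 23:30 end RM1 → 2
Tuesday 23:30 end RM2 → 1
Tuesday 23:30 end RM4 → 0
Wednesday 08:30 start RM5 → 1
Wednesday 15:30 start RM3 → 2
Wednesday 16:30 end RM5 → 1
Wednesday 23:30 end RM3 → 0
Thursday 21:30 start RM8 → 1
Thursday 23:30 end RM8 → 0
Friday 08:30 start RM6 → 1
Friday 09:00 start RM7 → 2
Friday 16:30 end RM6 → 1
Friday 17:00 end RM7 → 0
Peak is 3, at Tuesday 21:30 (RM1, RM2, RM4).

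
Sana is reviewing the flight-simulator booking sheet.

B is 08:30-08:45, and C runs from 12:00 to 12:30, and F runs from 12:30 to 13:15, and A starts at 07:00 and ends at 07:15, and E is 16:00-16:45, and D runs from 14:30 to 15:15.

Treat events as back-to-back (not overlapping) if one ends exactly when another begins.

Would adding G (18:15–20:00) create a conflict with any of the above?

A: ends 07:15 at or before G starts 18:15 → clear.
B: ends 08:45 at or before G starts 18:15 → clear.
C: ends 12:30 at or before G starts 18:15 → clear.
F: ends 13:15 at or before G starts 18:15 → clear.
D: ends 15:15 at or before G starts 18:15 → clear.
E: ends 16:45 at or before G starts 18:15 → clear.

No — it doesn't clash with anything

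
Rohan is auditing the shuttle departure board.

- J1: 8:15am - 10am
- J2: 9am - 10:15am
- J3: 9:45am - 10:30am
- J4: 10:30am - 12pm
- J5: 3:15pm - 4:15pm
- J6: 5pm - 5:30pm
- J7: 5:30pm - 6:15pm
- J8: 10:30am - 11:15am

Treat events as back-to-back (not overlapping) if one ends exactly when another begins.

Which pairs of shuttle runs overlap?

J1 & J2, J1 & J3, J2 & J3, J4 & J8

Two intervals overlap when each starts before the other ends.
Sorted by start: J1, J2, J3, J4, J8, J5, J6, J7.
J2 starts before J1 ends → J1 and J2 overlap.
J3 starts before J1 ends → J1 and J3 overlap.
J4 starts after J1 ends; J1 is clear from here.
J3 starts before J2 ends → J2 and J3 overlap.
J4 starts after J2 ends; J2 is clear from here.
J4 starts exactly when J3 ends (back-to-back, no overlap); J3 is clear from here.
J8 starts before J4 ends → J4 and J8 overlap.
J5 starts after J4 ends; J4 is clear from here.
J5 starts after J8 ends; J8 is clear from here.
J6 starts after J5 ends; J5 is clear from here.
J7 starts exactly when J6 ends (back-to-back, no overlap).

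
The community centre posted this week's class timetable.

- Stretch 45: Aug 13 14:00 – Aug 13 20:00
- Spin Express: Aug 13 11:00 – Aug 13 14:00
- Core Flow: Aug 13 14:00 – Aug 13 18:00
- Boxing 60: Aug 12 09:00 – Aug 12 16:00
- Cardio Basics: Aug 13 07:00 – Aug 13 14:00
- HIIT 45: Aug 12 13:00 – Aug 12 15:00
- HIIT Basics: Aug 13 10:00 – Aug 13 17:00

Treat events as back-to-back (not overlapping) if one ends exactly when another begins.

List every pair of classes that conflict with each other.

Boxing 60 & HIIT 45, Cardio Basics & HIIT Basics, Cardio Basics & Spin Express, Core Flow & HIIT Basics, Core Flow & Stretch 45, HIIT Basics & Spin Express, HIIT Basics & Stretch 45

Check each pair: they overlap iff neither finishes before the other starts.
Sorted by start: Boxing 60, HIIT 45, Cardio Basics, HIIT Basics, Spin Express, Core Flow, Stretch 45.
HIIT 45 starts before Boxing 60 ends → Boxing 60 and HIIT 45 overlap.
Cardio Basics starts after Boxing 60 ends, so nothing later overlaps Boxing 60 either.
Cardio Basics starts after HIIT 45 ends, so nothing later overlaps HIIT 45 either.
HIIT Basics starts before Cardio Basics ends → Cardio Basics and HIIT Basics overlap.
Spin Express starts before Cardio Basics ends → Cardio Basics and Spin Express overlap.
Core Flow starts exactly when Cardio Basics ends (back-to-back, no overlap), so nothing later overlaps Cardio Basics either.
Spin Express starts before HIIT Basics ends → HIIT Basics and Spin Express overlap.
Core Flow starts before HIIT Basics ends → HIIT Basics and Core Flow overlap.
Stretch 45 starts before HIIT Basics ends → HIIT Basics and Stretch 45 overlap.
Core Flow starts exactly when Spin Express ends (back-to-back, no overlap), so nothing later overlaps Spin Express either.
Stretch 45 starts before Core Flow ends → Core Flow and Stretch 45 overlap.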